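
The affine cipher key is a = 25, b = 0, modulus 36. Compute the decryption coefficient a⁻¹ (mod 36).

Run Euclid on (36, 25):
36 = 1×25 + 11
25 = 2×11 + 3
11 = 3×3 + 2
3 = 1×2 + 1
2 = 2×1 + 0
gcd = 1, so the inverse exists. Back-substitute:
1 = 3 − 2
1 = −11 + 4·3
1 = 4·25 − 9·11
1 = −9·36 + 13·25
So 25·13 ≡ 1 (mod 36).

13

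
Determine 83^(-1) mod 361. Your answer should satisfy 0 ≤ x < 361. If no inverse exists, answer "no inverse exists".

Apply the Euclidean algorithm to 361 and 83:
361 = 4*83 + 29
83 = 2*29 + 25
29 = 1*25 + 4
25 = 6*4 + 1
4 = 4*1 + 0
Since gcd(83, 361) = 1, back-substitute to write 1 as a combination:
1 = 25 − 6·4
1 = −6·29 + 7·25
1 = 7·83 − 20·29
1 = −20·361 + 87·83
So 83·87 ≡ 1 (mod 361).

87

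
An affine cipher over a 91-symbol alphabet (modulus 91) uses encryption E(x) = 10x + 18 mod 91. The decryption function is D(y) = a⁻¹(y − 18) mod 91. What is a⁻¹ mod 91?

82

Extended Euclidean algorithm:
91 = 9×10 + 1
10 = 10×1 + 0
The gcd is 1. Working backward:
1 = 91 − 9·10
So 10·(-9) ≡ 1 (mod 91), and -9 ≡ 82 (mod 91).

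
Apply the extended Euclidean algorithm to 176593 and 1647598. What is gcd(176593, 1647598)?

Repeated division:
1647598 = 9*176593 + 58261
176593 = 3*58261 + 1810
58261 = 32*1810 + 341
1810 = 5*341 + 105
341 = 3*105 + 26
105 = 4*26 + 1
26 = 26*1 + 0
gcd(176593, 1647598) = 1.
Working backward:
1 = 105 − 4·26
1 = −4·341 + 13·105
1 = 13·1810 − 69·341
1 = −69·58261 + 2221·1810
1 = 2221·176593 − 6732·58261
1 = −6732·1647598 + 62809·176593
So 1 = (-6732)·1647598 + (62809)·176593.

1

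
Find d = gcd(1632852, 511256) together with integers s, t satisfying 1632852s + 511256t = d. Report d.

Apply Euclid's algorithm to 1632852 and 511256:
1632852 = 3×511256 + 99084
511256 = 5×99084 + 15836
99084 = 6×15836 + 4068
15836 = 3×4068 + 3632
4068 = 1×3632 + 436
3632 = 8×436 + 144
436 = 3×144 + 4
144 = 36×4 + 0
gcd(1632852, 511256) = 4.
Express as a combination:
4 = 436 − 3·144
4 = −3·3632 + 25·436
4 = 25·4068 − 28·3632
4 = −28·15836 + 109·4068
4 = 109·99084 − 682·15836
4 = −682·511256 + 3519·99084
4 = 3519·1632852 − 11239·511256
So 4 = (3519)·1632852 + (-11239)·511256.

4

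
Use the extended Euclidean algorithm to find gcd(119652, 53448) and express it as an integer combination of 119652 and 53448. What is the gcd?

Apply Euclid's algorithm to 119652 and 53448:
119652 = 2·53448 + 12756
53448 = 4·12756 + 2424
12756 = 5·2424 + 636
2424 = 3·636 + 516
636 = 1·516 + 120
516 = 4·120 + 36
120 = 3·36 + 12
36 = 3·12 + 0
gcd(119652, 53448) = 12.
Back-substituting:
12 = 120 − 3·36
12 = −3·516 + 13·120
12 = 13·636 − 16·516
12 = −16·2424 + 61·636
12 = 61·12756 − 321·2424
12 = −321·53448 + 1345·12756
12 = 1345·119652 − 3011·53448
So 12 = (1345)·119652 + (-3011)·53448.

12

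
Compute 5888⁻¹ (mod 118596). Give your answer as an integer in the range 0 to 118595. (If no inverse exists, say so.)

Euclidean algorithm on 118596, 5888:
118596 = 20×5888 + 836
5888 = 7×836 + 36
836 = 23×36 + 8
36 = 4×8 + 4
8 = 2×4 + 0
The gcd is 4, not 1, hence no inverse exists.

no inverse exists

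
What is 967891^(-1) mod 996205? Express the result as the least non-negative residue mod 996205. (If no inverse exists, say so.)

889421

gcd(996205, 967891) by repeated division:
996205 = 1*967891 + 28314
967891 = 34*28314 + 5215
28314 = 5*5215 + 2239
5215 = 2*2239 + 737
2239 = 3*737 + 28
737 = 26*28 + 9
28 = 3*9 + 1
9 = 9*1 + 0
gcd = 1, so the inverse exists. Back-substitute:
1 = 28 − 3·9
1 = −3·737 + 79·28
1 = 79·2239 − 240·737
1 = −240·5215 + 559·2239
1 = 559·28314 − 3035·5215
1 = −3035·967891 + 103749·28314
1 = 103749·996205 − 106784·967891
So 967891·(-106784) ≡ 1 (mod 996205), and -106784 ≡ 889421 (mod 996205).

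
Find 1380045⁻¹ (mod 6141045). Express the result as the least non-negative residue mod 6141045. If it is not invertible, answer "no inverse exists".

Compute gcd(1380045, 6141045):
6141045 = 4×1380045 + 620865
1380045 = 2×620865 + 138315
620865 = 4×138315 + 67605
138315 = 2×67605 + 3105
67605 = 21×3105 + 2400
3105 = 1×2400 + 705
2400 = 3×705 + 285
705 = 2×285 + 135
285 = 2×135 + 15
135 = 9×15 + 0
Since gcd = 15 > 1, 1380045 is not a unit mod 6141045.

no inverse exists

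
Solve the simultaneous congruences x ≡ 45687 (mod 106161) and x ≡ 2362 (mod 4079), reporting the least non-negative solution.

353667978

Write x = 45687 + 106161·k. Then 106161·k ≡ 2362 − 45687 ≡ 1544 (mod 4079).
Need 106161⁻¹ mod 4079. Extended Euclid on (4079, 107):
4079 = 38*107 + 13
107 = 8*13 + 3
13 = 4*3 + 1
3 = 3*1 + 0
Back-substitute:
1 = 13 − 4·3
1 = −4·107 + 33·13
1 = 33·4079 − 1258·107
106161⁻¹ ≡ 2821 (mod 4079), so k ≡ 2821·1544 ≡ 3331 (mod 4079).
x = 45687 + 106161·3331 = 353667978.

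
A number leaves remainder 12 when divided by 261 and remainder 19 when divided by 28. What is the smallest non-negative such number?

Write x = 12 + 261·k. Then 261·k ≡ 19 − 12 ≡ 7 (mod 28).
Need 261⁻¹ mod 28. Extended Euclid on (28, 9):
28 = 3·9 + 1
9 = 9·1 + 0
Back-substitute:
1 = 28 − 3·9
261⁻¹ ≡ 25 (mod 28), so k ≡ 25·7 ≡ 7 (mod 28).
x = 12 + 261·7 = 1839.

1839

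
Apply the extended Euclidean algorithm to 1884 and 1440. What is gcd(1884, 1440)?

12

Apply Euclid's algorithm to 1884 and 1440:
1884 = 1×1440 + 444
1440 = 3×444 + 108
444 = 4×108 + 12
108 = 9×12 + 0
gcd(1884, 1440) = 12.
Back-substituting:
12 = 444 − 4·108
12 = −4·1440 + 13·444
12 = 13·1884 − 17·1440
So 12 = (13)·1884 + (-17)·1440.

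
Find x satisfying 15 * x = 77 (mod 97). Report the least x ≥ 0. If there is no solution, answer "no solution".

31

First find gcd(15, 97):
97 = 6×15 + 7
15 = 2×7 + 1
7 = 7×1 + 0
gcd = 1, so a unique solution mod 97 exists.
Back-substitute for the Bézout coefficients:
1 = 15 − 2·7
1 = −2·97 + 13·15
So 15·(13) ≡ 1 (mod 97), giving 15⁻¹ ≡ 13.
x ≡ 15⁻¹·77 ≡ 13·77 ≡ 31 (mod 97).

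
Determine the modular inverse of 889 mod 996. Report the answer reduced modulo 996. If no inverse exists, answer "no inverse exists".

gcd(996, 889) by repeated division:
996 = 1·889 + 107
889 = 8·107 + 33
107 = 3·33 + 8
33 = 4·8 + 1
8 = 8·1 + 0
The gcd is 1. Working backward:
1 = 33 − 4·8
1 = −4·107 + 13·33
1 = 13·889 − 108·107
1 = −108·996 + 121·889
So 889·121 ≡ 1 (mod 996).

121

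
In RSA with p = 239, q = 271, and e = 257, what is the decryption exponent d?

φ(n) = (p−1)(q−1) = 238·270 = 64260.
Need d with 257·d ≡ 1 (mod 64260). Apply the extended Euclidean algorithm:
64260 = 250*257 + 10
257 = 25*10 + 7
10 = 1*7 + 3
7 = 2*3 + 1
3 = 3*1 + 0
Back-substitute:
1 = 7 − 2·3
1 = −2·10 + 3·7
1 = 3·257 − 77·10
1 = −77·64260 + 19253·257
So 257·19253 ≡ 1 (mod 64260), hence d = 19253.

19253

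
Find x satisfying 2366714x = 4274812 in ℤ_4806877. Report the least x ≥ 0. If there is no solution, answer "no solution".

First find gcd(2366714, 4806877):
4806877 = 2×2366714 + 73449
2366714 = 32×73449 + 16346
73449 = 4×16346 + 8065
16346 = 2×8065 + 216
8065 = 37×216 + 73
216 = 2×73 + 70
73 = 1×70 + 3
70 = 23×3 + 1
3 = 3×1 + 0
gcd = 1, so a unique solution mod 4806877 exists.
Back-substitute for the Bézout coefficients:
1 = 70 − 23·3
1 = −23·73 + 24·70
1 = 24·216 − 71·73
1 = −71·8065 + 2651·216
1 = 2651·16346 − 5373·8065
1 = −5373·73449 + 24143·16346
1 = 24143·2366714 − 777949·73449
1 = −777949·4806877 + 1580041·2366714
So 2366714·(1580041) ≡ 1 (mod 4806877), giving 2366714⁻¹ ≡ 1580041.
x ≡ 2366714⁻¹·4274812 ≡ 1580041·4274812 ≡ 4624496 (mod 4806877).

4624496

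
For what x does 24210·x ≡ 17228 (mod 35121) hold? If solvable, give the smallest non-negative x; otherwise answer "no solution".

no solution

gcd(24210, 35121):
35121 = 1·24210 + 10911
24210 = 2·10911 + 2388
10911 = 4·2388 + 1359
2388 = 1·1359 + 1029
1359 = 1·1029 + 330
1029 = 3·330 + 39
330 = 8·39 + 18
39 = 2·18 + 3
18 = 6·3 + 0
gcd = 3, but 3 ∤ 17228, so the congruence has no solution.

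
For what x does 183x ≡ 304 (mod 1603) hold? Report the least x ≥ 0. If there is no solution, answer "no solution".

First find gcd(183, 1603):
1603 = 8*183 + 139
183 = 1*139 + 44
139 = 3*44 + 7
44 = 6*7 + 2
7 = 3*2 + 1
2 = 2*1 + 0
gcd = 1, so a unique solution mod 1603 exists.
Back-substitute for the Bézout coefficients:
1 = 7 − 3·2
1 = −3·44 + 19·7
1 = 19·139 − 60·44
1 = −60·183 + 79·139
1 = 79·1603 − 692·183
So 183·(-692) ≡ 1 (mod 1603), giving 183⁻¹ ≡ 911.
x ≡ 183⁻¹·304 ≡ 911·304 ≡ 1228 (mod 1603).

1228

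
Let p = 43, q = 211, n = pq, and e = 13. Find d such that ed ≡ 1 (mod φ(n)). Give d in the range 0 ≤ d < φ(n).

φ(n) = (p−1)(q−1) = 42·210 = 8820.
Need d with 13·d ≡ 1 (mod 8820). Apply the extended Euclidean algorithm:
8820 = 678*13 + 6
13 = 2*6 + 1
6 = 6*1 + 0
Back-substitute:
1 = 13 − 2·6
1 = −2·8820 + 1357·13
So 13·1357 ≡ 1 (mod 8820), hence d = 1357.

1357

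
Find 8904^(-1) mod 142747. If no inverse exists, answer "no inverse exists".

115509

Run Euclid on (142747, 8904):
142747 = 16·8904 + 283
8904 = 31·283 + 131
283 = 2·131 + 21
131 = 6·21 + 5
21 = 4·5 + 1
5 = 5·1 + 0
Since gcd(8904, 142747) = 1, back-substitute to write 1 as a combination:
1 = 21 − 4·5
1 = −4·131 + 25·21
1 = 25·283 − 54·131
1 = −54·8904 + 1699·283
1 = 1699·142747 − 27238·8904
Thus 8904·(-27238) ≡ 1 (mod 142747); reducing, -27238 mod 142747 = 115509.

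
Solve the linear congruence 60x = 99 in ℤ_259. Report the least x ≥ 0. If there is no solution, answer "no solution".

First find gcd(60, 259):
259 = 4*60 + 19
60 = 3*19 + 3
19 = 6*3 + 1
3 = 3*1 + 0
gcd = 1, so a unique solution mod 259 exists.
Back-substitute for the Bézout coefficients:
1 = 19 − 6·3
1 = −6·60 + 19·19
1 = 19·259 − 82·60
So 60·(-82) ≡ 1 (mod 259), giving 60⁻¹ ≡ 177.
x ≡ 60⁻¹·99 ≡ 177·99 ≡ 170 (mod 259).

170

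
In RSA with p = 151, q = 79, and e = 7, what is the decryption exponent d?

φ(n) = (p−1)(q−1) = 150·78 = 11700.
Need d with 7·d ≡ 1 (mod 11700). Apply the extended Euclidean algorithm:
11700 = 1671×7 + 3
7 = 2×3 + 1
3 = 3×1 + 0
Back-substitute:
1 = 7 − 2·3
1 = −2·11700 + 3343·7
So 7·3343 ≡ 1 (mod 11700), hence d = 3343.

3343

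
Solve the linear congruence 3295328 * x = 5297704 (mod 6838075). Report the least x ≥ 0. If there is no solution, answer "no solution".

First find gcd(3295328, 6838075):
6838075 = 2×3295328 + 247419
3295328 = 13×247419 + 78881
247419 = 3×78881 + 10776
78881 = 7×10776 + 3449
10776 = 3×3449 + 429
3449 = 8×429 + 17
429 = 25×17 + 4
17 = 4×4 + 1
4 = 4×1 + 0
gcd = 1, so a unique solution mod 6838075 exists.
Back-substitute for the Bézout coefficients:
1 = 17 − 4·4
1 = −4·429 + 101·17
1 = 101·3449 − 812·429
1 = −812·10776 + 2537·3449
1 = 2537·78881 − 18571·10776
1 = −18571·247419 + 58250·78881
1 = 58250·3295328 − 775821·247419
1 = −775821·6838075 + 1609892·3295328
So 3295328·(1609892) ≡ 1 (mod 6838075), giving 3295328⁻¹ ≡ 1609892.
x ≡ 3295328⁻¹·5297704 ≡ 1609892·5297704 ≡ 3786893 (mod 6838075).

3786893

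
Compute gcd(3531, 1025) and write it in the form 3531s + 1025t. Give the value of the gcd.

1

Repeated division:
3531 = 3*1025 + 456
1025 = 2*456 + 113
456 = 4*113 + 4
113 = 28*4 + 1
4 = 4*1 + 0
gcd(3531, 1025) = 1.
Express as a combination:
1 = 113 − 28·4
1 = −28·456 + 113·113
1 = 113·1025 − 254·456
1 = −254·3531 + 875·1025
So 1 = (-254)·3531 + (875)·1025.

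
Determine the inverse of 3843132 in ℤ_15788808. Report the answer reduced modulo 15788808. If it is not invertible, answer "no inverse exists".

Euclidean algorithm on 15788808, 3843132:
15788808 = 4*3843132 + 416280
3843132 = 9*416280 + 96612
416280 = 4*96612 + 29832
96612 = 3*29832 + 7116
29832 = 4*7116 + 1368
7116 = 5*1368 + 276
1368 = 4*276 + 264
276 = 1*264 + 12
264 = 22*12 + 0
Since gcd = 12 > 1, 3843132 is not a unit mod 15788808.

no inverse exists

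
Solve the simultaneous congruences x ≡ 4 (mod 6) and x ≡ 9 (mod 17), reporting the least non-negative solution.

Write x = 4 + 6·k. Then 6·k ≡ 9 − 4 ≡ 5 (mod 17).
Need 6⁻¹ mod 17. Extended Euclid on (17, 6):
17 = 2*6 + 5
6 = 1*5 + 1
5 = 5*1 + 0
Back-substitute:
1 = 6 − 5
1 = −17 + 3·6
6⁻¹ ≡ 3 (mod 17), so k ≡ 3·5 ≡ 15 (mod 17).
x = 4 + 6·15 = 94.

94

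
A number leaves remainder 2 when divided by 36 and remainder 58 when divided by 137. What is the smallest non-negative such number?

1154

Write x = 2 + 36·k. Then 36·k ≡ 58 − 2 ≡ 56 (mod 137).
Need 36⁻¹ mod 137. Extended Euclid on (137, 36):
137 = 3*36 + 29
36 = 1*29 + 7
29 = 4*7 + 1
7 = 7*1 + 0
Back-substitute:
1 = 29 − 4·7
1 = −4·36 + 5·29
1 = 5·137 − 19·36
36⁻¹ ≡ 118 (mod 137), so k ≡ 118·56 ≡ 32 (mod 137).
x = 2 + 36·32 = 1154.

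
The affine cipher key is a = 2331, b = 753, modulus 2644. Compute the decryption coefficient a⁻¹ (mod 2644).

2323

Run Euclid on (2644, 2331):
2644 = 1*2331 + 313
2331 = 7*313 + 140
313 = 2*140 + 33
140 = 4*33 + 8
33 = 4*8 + 1
8 = 8*1 + 0
Since gcd(2331, 2644) = 1, back-substitute to write 1 as a combination:
1 = 33 − 4·8
1 = −4·140 + 17·33
1 = 17·313 − 38·140
1 = −38·2331 + 283·313
1 = 283·2644 − 321·2331
Thus 2331·(-321) ≡ 1 (mod 2644); reducing, -321 mod 2644 = 2323.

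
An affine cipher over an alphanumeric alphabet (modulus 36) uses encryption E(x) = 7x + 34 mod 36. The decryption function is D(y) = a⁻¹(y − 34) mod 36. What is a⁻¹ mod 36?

31

gcd(36, 7) by repeated division:
36 = 5×7 + 1
7 = 7×1 + 0
gcd = 1, so the inverse exists. Back-substitute:
1 = 36 − 5·7
Thus 7·(-5) ≡ 1 (mod 36); reducing, -5 mod 36 = 31.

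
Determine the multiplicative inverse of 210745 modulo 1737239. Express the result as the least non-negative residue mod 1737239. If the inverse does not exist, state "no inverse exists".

Extended Euclidean algorithm:
1737239 = 8*210745 + 51279
210745 = 4*51279 + 5629
51279 = 9*5629 + 618
5629 = 9*618 + 67
618 = 9*67 + 15
67 = 4*15 + 7
15 = 2*7 + 1
7 = 7*1 + 0
The gcd is 1. Working backward:
1 = 15 − 2·7
1 = −2·67 + 9·15
1 = 9·618 − 83·67
1 = −83·5629 + 756·618
1 = 756·51279 − 6887·5629
1 = −6887·210745 + 28304·51279
1 = 28304·1737239 − 233319·210745
So 210745·(-233319) ≡ 1 (mod 1737239), and -233319 ≡ 1503920 (mod 1737239).

1503920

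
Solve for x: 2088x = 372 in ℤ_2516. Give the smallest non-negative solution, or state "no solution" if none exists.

First find gcd(2088, 2516):
2516 = 1×2088 + 428
2088 = 4×428 + 376
428 = 1×376 + 52
376 = 7×52 + 12
52 = 4×12 + 4
12 = 3×4 + 0
gcd = 4 and 4 | 372, so solutions exist. Divide through by 4: 522x ≡ 93 (mod 629).
Now find 522⁻¹ mod 629:
629 = 1×522 + 107
522 = 4×107 + 94
107 = 1×94 + 13
94 = 7×13 + 3
13 = 4×3 + 1
3 = 3×1 + 0
Back-substitute:
1 = 13 − 4·3
1 = −4·94 + 29·13
1 = 29·107 − 33·94
1 = −33·522 + 161·107
1 = 161·629 − 194·522
So 522·(-194) ≡ 1 (mod 629), i.e. 522⁻¹ ≡ 435.
Then x ≡ 435·93 ≡ 199 (mod 629); the smallest non-negative solution is x = 199.

199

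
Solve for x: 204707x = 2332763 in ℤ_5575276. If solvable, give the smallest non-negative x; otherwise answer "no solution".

4293045

First find gcd(204707, 5575276):
5575276 = 27·204707 + 48187
204707 = 4·48187 + 11959
48187 = 4·11959 + 351
11959 = 34·351 + 25
351 = 14·25 + 1
25 = 25·1 + 0
gcd = 1, so a unique solution mod 5575276 exists.
Back-substitute for the Bézout coefficients:
1 = 351 − 14·25
1 = −14·11959 + 477·351
1 = 477·48187 − 1922·11959
1 = −1922·204707 + 8165·48187
1 = 8165·5575276 − 222377·204707
So 204707·(-222377) ≡ 1 (mod 5575276), giving 204707⁻¹ ≡ 5352899.
x ≡ 204707⁻¹·2332763 ≡ 5352899·2332763 ≡ 4293045 (mod 5575276).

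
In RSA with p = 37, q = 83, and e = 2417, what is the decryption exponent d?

1865

φ(n) = (p−1)(q−1) = 36·82 = 2952.
Need d with 2417·d ≡ 1 (mod 2952). Apply the extended Euclidean algorithm:
2952 = 1*2417 + 535
2417 = 4*535 + 277
535 = 1*277 + 258
277 = 1*258 + 19
258 = 13*19 + 11
19 = 1*11 + 8
11 = 1*8 + 3
8 = 2*3 + 2
3 = 1*2 + 1
2 = 2*1 + 0
Back-substitute:
1 = 3 − 2
1 = −8 + 3·3
1 = 3·11 − 4·8
1 = −4·19 + 7·11
1 = 7·258 − 95·19
1 = −95·277 + 102·258
1 = 102·535 − 197·277
1 = −197·2417 + 890·535
1 = 890·2952 − 1087·2417
So 2417·(-1087) ≡ 1 (mod 2952), hence d ≡ -1087 ≡ 1865 (mod 2952).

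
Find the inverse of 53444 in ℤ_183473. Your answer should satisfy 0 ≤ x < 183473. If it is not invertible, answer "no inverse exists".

gcd(183473, 53444) by repeated division:
183473 = 3·53444 + 23141
53444 = 2·23141 + 7162
23141 = 3·7162 + 1655
7162 = 4·1655 + 542
1655 = 3·542 + 29
542 = 18·29 + 20
29 = 1·20 + 9
20 = 2·9 + 2
9 = 4·2 + 1
2 = 2·1 + 0
The gcd is 1. Working backward:
1 = 9 − 4·2
1 = −4·20 + 9·9
1 = 9·29 − 13·20
1 = −13·542 + 243·29
1 = 243·1655 − 742·542
1 = −742·7162 + 3211·1655
1 = 3211·23141 − 10375·7162
1 = −10375·53444 + 23961·23141
1 = 23961·183473 − 82258·53444
So 53444·(-82258) ≡ 1 (mod 183473), and -82258 ≡ 101215 (mod 183473).

101215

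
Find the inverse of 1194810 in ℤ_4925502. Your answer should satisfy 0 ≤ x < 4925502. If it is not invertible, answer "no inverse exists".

Compute gcd(1194810, 4925502):
4925502 = 4*1194810 + 146262
1194810 = 8*146262 + 24714
146262 = 5*24714 + 22692
24714 = 1*22692 + 2022
22692 = 11*2022 + 450
2022 = 4*450 + 222
450 = 2*222 + 6
222 = 37*6 + 0
gcd(1194810, 4925502) = 6 ≠ 1, so 1194810 has no multiplicative inverse modulo 4925502.

no inverse exists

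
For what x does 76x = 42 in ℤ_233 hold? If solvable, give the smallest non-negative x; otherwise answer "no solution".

First find gcd(76, 233):
233 = 3×76 + 5
76 = 15×5 + 1
5 = 5×1 + 0
gcd = 1, so a unique solution mod 233 exists.
Back-substitute for the Bézout coefficients:
1 = 76 − 15·5
1 = −15·233 + 46·76
So 76·(46) ≡ 1 (mod 233), giving 76⁻¹ ≡ 46.
x ≡ 76⁻¹·42 ≡ 46·42 ≡ 68 (mod 233).

68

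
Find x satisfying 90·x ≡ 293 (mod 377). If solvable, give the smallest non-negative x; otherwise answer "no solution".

175

First find gcd(90, 377):
377 = 4·90 + 17
90 = 5·17 + 5
17 = 3·5 + 2
5 = 2·2 + 1
2 = 2·1 + 0
gcd = 1, so a unique solution mod 377 exists.
Back-substitute for the Bézout coefficients:
1 = 5 − 2·2
1 = −2·17 + 7·5
1 = 7·90 − 37·17
1 = −37·377 + 155·90
So 90·(155) ≡ 1 (mod 377), giving 90⁻¹ ≡ 155.
x ≡ 90⁻¹·293 ≡ 155·293 ≡ 175 (mod 377).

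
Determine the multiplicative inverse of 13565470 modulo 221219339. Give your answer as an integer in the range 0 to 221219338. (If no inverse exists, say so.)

27283170

Apply the Euclidean algorithm to 221219339 and 13565470:
221219339 = 16·13565470 + 4171819
13565470 = 3·4171819 + 1050013
4171819 = 3·1050013 + 1021780
1050013 = 1·1021780 + 28233
1021780 = 36·28233 + 5392
28233 = 5·5392 + 1273
5392 = 4·1273 + 300
1273 = 4·300 + 73
300 = 4·73 + 8
73 = 9·8 + 1
8 = 8·1 + 0
The gcd is 1. Working backward:
1 = 73 − 9·8
1 = −9·300 + 37·73
1 = 37·1273 − 157·300
1 = −157·5392 + 665·1273
1 = 665·28233 − 3482·5392
1 = −3482·1021780 + 126017·28233
1 = 126017·1050013 − 129499·1021780
1 = −129499·4171819 + 514514·1050013
1 = 514514·13565470 − 1673041·4171819
1 = −1673041·221219339 + 27283170·13565470
So 13565470·27283170 ≡ 1 (mod 221219339).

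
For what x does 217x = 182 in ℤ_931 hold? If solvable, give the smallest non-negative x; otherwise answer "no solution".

18

First find gcd(217, 931):
931 = 4*217 + 63
217 = 3*63 + 28
63 = 2*28 + 7
28 = 4*7 + 0
gcd = 7 and 7 | 182, so solutions exist. Divide through by 7: 31x ≡ 26 (mod 133).
Now find 31⁻¹ mod 133:
133 = 4·31 + 9
31 = 3·9 + 4
9 = 2·4 + 1
4 = 4·1 + 0
Back-substitute:
1 = 9 − 2·4
1 = −2·31 + 7·9
1 = 7·133 − 30·31
So 31·(-30) ≡ 1 (mod 133), i.e. 31⁻¹ ≡ 103.
Then x ≡ 103·26 ≡ 18 (mod 133); the smallest non-negative solution is x = 18.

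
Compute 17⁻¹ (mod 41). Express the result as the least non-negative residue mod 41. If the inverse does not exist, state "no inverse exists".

gcd(41, 17) by repeated division:
41 = 2*17 + 7
17 = 2*7 + 3
7 = 2*3 + 1
3 = 3*1 + 0
gcd = 1, so the inverse exists. Back-substitute:
1 = 7 − 2·3
1 = −2·17 + 5·7
1 = 5·41 − 12·17
Thus 17·(-12) ≡ 1 (mod 41); reducing, -12 mod 41 = 29.

29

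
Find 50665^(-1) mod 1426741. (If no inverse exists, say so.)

Run Euclid on (1426741, 50665):
1426741 = 28*50665 + 8121
50665 = 6*8121 + 1939
8121 = 4*1939 + 365
1939 = 5*365 + 114
365 = 3*114 + 23
114 = 4*23 + 22
23 = 1*22 + 1
22 = 22*1 + 0
The gcd is 1. Working backward:
1 = 23 − 22
1 = −114 + 5·23
1 = 5·365 − 16·114
1 = −16·1939 + 85·365
1 = 85·8121 − 356·1939
1 = −356·50665 + 2221·8121
1 = 2221·1426741 − 62544·50665
Hence 50665⁻¹ ≡ -62544 ≡ 1364197 (mod 1426741).

1364197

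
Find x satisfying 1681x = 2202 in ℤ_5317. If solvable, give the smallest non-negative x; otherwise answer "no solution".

3430

First find gcd(1681, 5317):
5317 = 3·1681 + 274
1681 = 6·274 + 37
274 = 7·37 + 15
37 = 2·15 + 7
15 = 2·7 + 1
7 = 7·1 + 0
gcd = 1, so a unique solution mod 5317 exists.
Back-substitute for the Bézout coefficients:
1 = 15 − 2·7
1 = −2·37 + 5·15
1 = 5·274 − 37·37
1 = −37·1681 + 227·274
1 = 227·5317 − 718·1681
So 1681·(-718) ≡ 1 (mod 5317), giving 1681⁻¹ ≡ 4599.
x ≡ 1681⁻¹·2202 ≡ 4599·2202 ≡ 3430 (mod 5317).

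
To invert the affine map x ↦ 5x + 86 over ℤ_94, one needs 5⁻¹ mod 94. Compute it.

gcd(94, 5) by repeated division:
94 = 18·5 + 4
5 = 1·4 + 1
4 = 4·1 + 0
gcd = 1, so the inverse exists. Back-substitute:
1 = 5 − 4
1 = −94 + 19·5
So 5·19 ≡ 1 (mod 94).

19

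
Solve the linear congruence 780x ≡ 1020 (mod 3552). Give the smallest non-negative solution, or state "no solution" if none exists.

229

First find gcd(780, 3552):
3552 = 4*780 + 432
780 = 1*432 + 348
432 = 1*348 + 84
348 = 4*84 + 12
84 = 7*12 + 0
gcd = 12 and 12 | 1020, so solutions exist. Divide through by 12: 65x ≡ 85 (mod 296).
Now find 65⁻¹ mod 296:
296 = 4×65 + 36
65 = 1×36 + 29
36 = 1×29 + 7
29 = 4×7 + 1
7 = 7×1 + 0
Back-substitute:
1 = 29 − 4·7
1 = −4·36 + 5·29
1 = 5·65 − 9·36
1 = −9·296 + 41·65
So 65⁻¹ ≡ 41 (mod 296).
Then x ≡ 41·85 ≡ 229 (mod 296); the smallest non-negative solution is x = 229.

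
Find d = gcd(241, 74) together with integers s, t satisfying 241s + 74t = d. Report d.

Repeated division:
241 = 3×74 + 19
74 = 3×19 + 17
19 = 1×17 + 2
17 = 8×2 + 1
2 = 2×1 + 0
gcd(241, 74) = 1.
Working backward:
1 = 17 − 8·2
1 = −8·19 + 9·17
1 = 9·74 − 35·19
1 = −35·241 + 114·74
So 1 = (-35)·241 + (114)·74.

1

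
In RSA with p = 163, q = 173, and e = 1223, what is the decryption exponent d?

φ(n) = (p−1)(q−1) = 162·172 = 27864.
Need d with 1223·d ≡ 1 (mod 27864). Apply the extended Euclidean algorithm:
27864 = 22×1223 + 958
1223 = 1×958 + 265
958 = 3×265 + 163
265 = 1×163 + 102
163 = 1×102 + 61
102 = 1×61 + 41
61 = 1×41 + 20
41 = 2×20 + 1
20 = 20×1 + 0
Back-substitute:
1 = 41 − 2·20
1 = −2·61 + 3·41
1 = 3·102 − 5·61
1 = −5·163 + 8·102
1 = 8·265 − 13·163
1 = −13·958 + 47·265
1 = 47·1223 − 60·958
1 = −60·27864 + 1367·1223
So 1223·1367 ≡ 1 (mod 27864), hence d = 1367.

1367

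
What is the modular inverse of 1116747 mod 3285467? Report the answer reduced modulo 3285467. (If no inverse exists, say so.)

3169973

Apply the Euclidean algorithm to 3285467 and 1116747:
3285467 = 2×1116747 + 1051973
1116747 = 1×1051973 + 64774
1051973 = 16×64774 + 15589
64774 = 4×15589 + 2418
15589 = 6×2418 + 1081
2418 = 2×1081 + 256
1081 = 4×256 + 57
256 = 4×57 + 28
57 = 2×28 + 1
28 = 28×1 + 0
The gcd is 1. Working backward:
1 = 57 − 2·28
1 = −2·256 + 9·57
1 = 9·1081 − 38·256
1 = −38·2418 + 85·1081
1 = 85·15589 − 548·2418
1 = −548·64774 + 2277·15589
1 = 2277·1051973 − 36980·64774
1 = −36980·1116747 + 39257·1051973
1 = 39257·3285467 − 115494·1116747
Hence 1116747⁻¹ ≡ -115494 ≡ 3169973 (mod 3285467).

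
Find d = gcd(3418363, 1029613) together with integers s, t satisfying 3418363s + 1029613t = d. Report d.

13

Apply Euclid's algorithm to 3418363 and 1029613:
3418363 = 3×1029613 + 329524
1029613 = 3×329524 + 41041
329524 = 8×41041 + 1196
41041 = 34×1196 + 377
1196 = 3×377 + 65
377 = 5×65 + 52
65 = 1×52 + 13
52 = 4×13 + 0
gcd(3418363, 1029613) = 13.
Back-substituting:
13 = 65 − 52
13 = −377 + 6·65
13 = 6·1196 − 19·377
13 = −19·41041 + 652·1196
13 = 652·329524 − 5235·41041
13 = −5235·1029613 + 16357·329524
13 = 16357·3418363 − 54306·1029613
So 13 = (16357)·3418363 + (-54306)·1029613.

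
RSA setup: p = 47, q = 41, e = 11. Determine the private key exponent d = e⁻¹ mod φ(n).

φ(n) = (p−1)(q−1) = 46·40 = 1840.
Need d with 11·d ≡ 1 (mod 1840). Apply the extended Euclidean algorithm:
1840 = 167·11 + 3
11 = 3·3 + 2
3 = 1·2 + 1
2 = 2·1 + 0
Back-substitute:
1 = 3 − 2
1 = −11 + 4·3
1 = 4·1840 − 669·11
So 11·(-669) ≡ 1 (mod 1840), hence d ≡ -669 ≡ 1171 (mod 1840).

1171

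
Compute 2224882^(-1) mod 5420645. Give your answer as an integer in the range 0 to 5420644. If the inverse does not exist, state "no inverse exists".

Run Euclid on (5420645, 2224882):
5420645 = 2×2224882 + 970881
2224882 = 2×970881 + 283120
970881 = 3×283120 + 121521
283120 = 2×121521 + 40078
121521 = 3×40078 + 1287
40078 = 31×1287 + 181
1287 = 7×181 + 20
181 = 9×20 + 1
20 = 20×1 + 0
gcd = 1, so the inverse exists. Back-substitute:
1 = 181 − 9·20
1 = −9·1287 + 64·181
1 = 64·40078 − 1993·1287
1 = −1993·121521 + 6043·40078
1 = 6043·283120 − 14079·121521
1 = −14079·970881 + 48280·283120
1 = 48280·2224882 − 110639·970881
1 = −110639·5420645 + 269558·2224882
So 2224882·269558 ≡ 1 (mod 5420645).

269558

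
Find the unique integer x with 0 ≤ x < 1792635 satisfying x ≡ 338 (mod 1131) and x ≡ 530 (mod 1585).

1602965

Write x = 338 + 1131·k. Then 1131·k ≡ 530 − 338 ≡ 192 (mod 1585).
Need 1131⁻¹ mod 1585. Extended Euclid on (1585, 1131):
1585 = 1×1131 + 454
1131 = 2×454 + 223
454 = 2×223 + 8
223 = 27×8 + 7
8 = 1×7 + 1
7 = 7×1 + 0
Back-substitute:
1 = 8 − 7
1 = −223 + 28·8
1 = 28·454 − 57·223
1 = −57·1131 + 142·454
1 = 142·1585 − 199·1131
1131⁻¹ ≡ 1386 (mod 1585), so k ≡ 1386·192 ≡ 1417 (mod 1585).
x = 338 + 1131·1417 = 1602965.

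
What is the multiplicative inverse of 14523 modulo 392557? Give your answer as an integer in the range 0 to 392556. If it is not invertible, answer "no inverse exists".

215186

Extended Euclidean algorithm:
392557 = 27*14523 + 436
14523 = 33*436 + 135
436 = 3*135 + 31
135 = 4*31 + 11
31 = 2*11 + 9
11 = 1*9 + 2
9 = 4*2 + 1
2 = 2*1 + 0
The gcd is 1. Working backward:
1 = 9 − 4·2
1 = −4·11 + 5·9
1 = 5·31 − 14·11
1 = −14·135 + 61·31
1 = 61·436 − 197·135
1 = −197·14523 + 6562·436
1 = 6562·392557 − 177371·14523
So 14523·(-177371) ≡ 1 (mod 392557), and -177371 ≡ 215186 (mod 392557).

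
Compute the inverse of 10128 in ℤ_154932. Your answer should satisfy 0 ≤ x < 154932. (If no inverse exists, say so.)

Compute gcd(10128, 154932):
154932 = 15*10128 + 3012
10128 = 3*3012 + 1092
3012 = 2*1092 + 828
1092 = 1*828 + 264
828 = 3*264 + 36
264 = 7*36 + 12
36 = 3*12 + 0
Since gcd = 12 > 1, 10128 is not a unit mod 154932.

no inverse exists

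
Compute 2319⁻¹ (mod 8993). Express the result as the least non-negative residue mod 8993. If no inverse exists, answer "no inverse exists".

gcd(8993, 2319) by repeated division:
8993 = 3×2319 + 2036
2319 = 1×2036 + 283
2036 = 7×283 + 55
283 = 5×55 + 8
55 = 6×8 + 7
8 = 1×7 + 1
7 = 7×1 + 0
The gcd is 1. Working backward:
1 = 8 − 7
1 = −55 + 7·8
1 = 7·283 − 36·55
1 = −36·2036 + 259·283
1 = 259·2319 − 295·2036
1 = −295·8993 + 1144·2319
So 2319·1144 ≡ 1 (mod 8993).

1144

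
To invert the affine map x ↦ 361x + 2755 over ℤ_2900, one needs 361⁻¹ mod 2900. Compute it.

gcd(2900, 361) by repeated division:
2900 = 8*361 + 12
361 = 30*12 + 1
12 = 12*1 + 0
The gcd is 1. Working backward:
1 = 361 − 30·12
1 = −30·2900 + 241·361
So 361·241 ≡ 1 (mod 2900).

241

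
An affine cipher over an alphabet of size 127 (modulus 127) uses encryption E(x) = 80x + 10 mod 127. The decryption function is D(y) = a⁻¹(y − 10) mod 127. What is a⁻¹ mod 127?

27

Run Euclid on (127, 80):
127 = 1×80 + 47
80 = 1×47 + 33
47 = 1×33 + 14
33 = 2×14 + 5
14 = 2×5 + 4
5 = 1×4 + 1
4 = 4×1 + 0
gcd = 1, so the inverse exists. Back-substitute:
1 = 5 − 4
1 = −14 + 3·5
1 = 3·33 − 7·14
1 = −7·47 + 10·33
1 = 10·80 − 17·47
1 = −17·127 + 27·80
So 80·27 ≡ 1 (mod 127).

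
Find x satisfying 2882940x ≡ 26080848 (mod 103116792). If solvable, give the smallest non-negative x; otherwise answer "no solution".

First find gcd(2882940, 103116792):
103116792 = 35*2882940 + 2213892
2882940 = 1*2213892 + 669048
2213892 = 3*669048 + 206748
669048 = 3*206748 + 48804
206748 = 4*48804 + 11532
48804 = 4*11532 + 2676
11532 = 4*2676 + 828
2676 = 3*828 + 192
828 = 4*192 + 60
192 = 3*60 + 12
60 = 5*12 + 0
gcd = 12 and 12 | 26080848, so solutions exist. Divide through by 12: 240245x ≡ 2173404 (mod 8593066).
Now find 240245⁻¹ mod 8593066:
8593066 = 35·240245 + 184491
240245 = 1·184491 + 55754
184491 = 3·55754 + 17229
55754 = 3·17229 + 4067
17229 = 4·4067 + 961
4067 = 4·961 + 223
961 = 4·223 + 69
223 = 3·69 + 16
69 = 4·16 + 5
16 = 3·5 + 1
5 = 5·1 + 0
Back-substitute:
1 = 16 − 3·5
1 = −3·69 + 13·16
1 = 13·223 − 42·69
1 = −42·961 + 181·223
1 = 181·4067 − 766·961
1 = −766·17229 + 3245·4067
1 = 3245·55754 − 10501·17229
1 = −10501·184491 + 34748·55754
1 = 34748·240245 − 45249·184491
1 = −45249·8593066 + 1618463·240245
So 240245⁻¹ ≡ 1618463 (mod 8593066).
Then x ≡ 1618463·2173404 ≡ 2390952 (mod 8593066); the smallest non-negative solution is x = 2390952.

2390952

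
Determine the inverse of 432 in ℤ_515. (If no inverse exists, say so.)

273

Run Euclid on (515, 432):
515 = 1*432 + 83
432 = 5*83 + 17
83 = 4*17 + 15
17 = 1*15 + 2
15 = 7*2 + 1
2 = 2*1 + 0
The gcd is 1. Working backward:
1 = 15 − 7·2
1 = −7·17 + 8·15
1 = 8·83 − 39·17
1 = −39·432 + 203·83
1 = 203·515 − 242·432
Hence 432⁻¹ ≡ -242 ≡ 273 (mod 515).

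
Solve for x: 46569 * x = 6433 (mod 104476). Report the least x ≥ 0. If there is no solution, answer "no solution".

First find gcd(46569, 104476):
104476 = 2×46569 + 11338
46569 = 4×11338 + 1217
11338 = 9×1217 + 385
1217 = 3×385 + 62
385 = 6×62 + 13
62 = 4×13 + 10
13 = 1×10 + 3
10 = 3×3 + 1
3 = 3×1 + 0
gcd = 1, so a unique solution mod 104476 exists.
Back-substitute for the Bézout coefficients:
1 = 10 − 3·3
1 = −3·13 + 4·10
1 = 4·62 − 19·13
1 = −19·385 + 118·62
1 = 118·1217 − 373·385
1 = −373·11338 + 3475·1217
1 = 3475·46569 − 14273·11338
1 = −14273·104476 + 32021·46569
So 46569·(32021) ≡ 1 (mod 104476), giving 46569⁻¹ ≡ 32021.
x ≡ 46569⁻¹·6433 ≡ 32021·6433 ≡ 68897 (mod 104476).

68897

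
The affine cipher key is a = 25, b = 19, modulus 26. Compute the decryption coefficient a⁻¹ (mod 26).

gcd(26, 25) by repeated division:
26 = 1·25 + 1
25 = 25·1 + 0
Since gcd(25, 26) = 1, back-substitute to write 1 as a combination:
1 = 26 − 25
So 25·(-1) ≡ 1 (mod 26), and -1 ≡ 25 (mod 26).

25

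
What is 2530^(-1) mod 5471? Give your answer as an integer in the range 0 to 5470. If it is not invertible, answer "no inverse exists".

Apply the Euclidean algorithm to 5471 and 2530:
5471 = 2·2530 + 411
2530 = 6·411 + 64
411 = 6·64 + 27
64 = 2·27 + 10
27 = 2·10 + 7
10 = 1·7 + 3
7 = 2·3 + 1
3 = 3·1 + 0
gcd = 1, so the inverse exists. Back-substitute:
1 = 7 − 2·3
1 = −2·10 + 3·7
1 = 3·27 − 8·10
1 = −8·64 + 19·27
1 = 19·411 − 122·64
1 = −122·2530 + 751·411
1 = 751·5471 − 1624·2530
Thus 2530·(-1624) ≡ 1 (mod 5471); reducing, -1624 mod 5471 = 3847.

3847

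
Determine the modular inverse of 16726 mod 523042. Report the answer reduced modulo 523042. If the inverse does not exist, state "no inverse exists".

no inverse exists

Compute gcd(16726, 523042):
523042 = 31×16726 + 4536
16726 = 3×4536 + 3118
4536 = 1×3118 + 1418
3118 = 2×1418 + 282
1418 = 5×282 + 8
282 = 35×8 + 2
8 = 4×2 + 0
The gcd is 2, not 1, hence no inverse exists.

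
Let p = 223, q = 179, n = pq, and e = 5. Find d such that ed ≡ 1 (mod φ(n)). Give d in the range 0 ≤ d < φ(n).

31613

φ(n) = (p−1)(q−1) = 222·178 = 39516.
Need d with 5·d ≡ 1 (mod 39516). Apply the extended Euclidean algorithm:
39516 = 7903·5 + 1
5 = 5·1 + 0
Back-substitute:
1 = 39516 − 7903·5
So 5·(-7903) ≡ 1 (mod 39516), hence d ≡ -7903 ≡ 31613 (mod 39516).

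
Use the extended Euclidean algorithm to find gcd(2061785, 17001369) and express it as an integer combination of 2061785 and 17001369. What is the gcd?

Repeated division:
17001369 = 8·2061785 + 507089
2061785 = 4·507089 + 33429
507089 = 15·33429 + 5654
33429 = 5·5654 + 5159
5654 = 1·5159 + 495
5159 = 10·495 + 209
495 = 2·209 + 77
209 = 2·77 + 55
77 = 1·55 + 22
55 = 2·22 + 11
22 = 2·11 + 0
gcd(2061785, 17001369) = 11.
Back-substituting:
11 = 55 − 2·22
11 = −2·77 + 3·55
11 = 3·209 − 8·77
11 = −8·495 + 19·209
11 = 19·5159 − 198·495
11 = −198·5654 + 217·5159
11 = 217·33429 − 1283·5654
11 = −1283·507089 + 19462·33429
11 = 19462·2061785 − 79131·507089
11 = −79131·17001369 + 652510·2061785
So 11 = (-79131)·17001369 + (652510)·2061785.

11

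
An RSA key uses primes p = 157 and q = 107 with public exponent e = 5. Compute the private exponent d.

13229

φ(n) = (p−1)(q−1) = 156·106 = 16536.
Need d with 5·d ≡ 1 (mod 16536). Apply the extended Euclidean algorithm:
16536 = 3307*5 + 1
5 = 5*1 + 0
Back-substitute:
1 = 16536 − 3307·5
So 5·(-3307) ≡ 1 (mod 16536), hence d ≡ -3307 ≡ 13229 (mod 16536).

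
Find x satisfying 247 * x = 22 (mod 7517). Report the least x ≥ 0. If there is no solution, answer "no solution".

First find gcd(247, 7517):
7517 = 30*247 + 107
247 = 2*107 + 33
107 = 3*33 + 8
33 = 4*8 + 1
8 = 8*1 + 0
gcd = 1, so a unique solution mod 7517 exists.
Back-substitute for the Bézout coefficients:
1 = 33 − 4·8
1 = −4·107 + 13·33
1 = 13·247 − 30·107
1 = −30·7517 + 913·247
So 247·(913) ≡ 1 (mod 7517), giving 247⁻¹ ≡ 913.
x ≡ 247⁻¹·22 ≡ 913·22 ≡ 5052 (mod 7517).

5052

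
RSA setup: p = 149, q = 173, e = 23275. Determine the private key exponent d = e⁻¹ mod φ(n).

7715

φ(n) = (p−1)(q−1) = 148·172 = 25456.
Need d with 23275·d ≡ 1 (mod 25456). Apply the extended Euclidean algorithm:
25456 = 1×23275 + 2181
23275 = 10×2181 + 1465
2181 = 1×1465 + 716
1465 = 2×716 + 33
716 = 21×33 + 23
33 = 1×23 + 10
23 = 2×10 + 3
10 = 3×3 + 1
3 = 3×1 + 0
Back-substitute:
1 = 10 − 3·3
1 = −3·23 + 7·10
1 = 7·33 − 10·23
1 = −10·716 + 217·33
1 = 217·1465 − 444·716
1 = −444·2181 + 661·1465
1 = 661·23275 − 7054·2181
1 = −7054·25456 + 7715·23275
So 23275·7715 ≡ 1 (mod 25456), hence d = 7715.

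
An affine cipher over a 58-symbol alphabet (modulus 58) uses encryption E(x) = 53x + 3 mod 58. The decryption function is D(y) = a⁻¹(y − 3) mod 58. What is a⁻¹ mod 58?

gcd(58, 53) by repeated division:
58 = 1×53 + 5
53 = 10×5 + 3
5 = 1×3 + 2
3 = 1×2 + 1
2 = 2×1 + 0
gcd = 1, so the inverse exists. Back-substitute:
1 = 3 − 2
1 = −5 + 2·3
1 = 2·53 − 21·5
1 = −21·58 + 23·53
So 53·23 ≡ 1 (mod 58).

23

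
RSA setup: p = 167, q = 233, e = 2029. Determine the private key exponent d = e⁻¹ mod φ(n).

φ(n) = (p−1)(q−1) = 166·232 = 38512.
Need d with 2029·d ≡ 1 (mod 38512). Apply the extended Euclidean algorithm:
38512 = 18×2029 + 1990
2029 = 1×1990 + 39
1990 = 51×39 + 1
39 = 39×1 + 0
Back-substitute:
1 = 1990 − 51·39
1 = −51·2029 + 52·1990
1 = 52·38512 − 987·2029
So 2029·(-987) ≡ 1 (mod 38512), hence d ≡ -987 ≡ 37525 (mod 38512).

37525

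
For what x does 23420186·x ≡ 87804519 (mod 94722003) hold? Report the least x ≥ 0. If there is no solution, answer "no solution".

5702583

First find gcd(23420186, 94722003):
94722003 = 4×23420186 + 1041259
23420186 = 22×1041259 + 512488
1041259 = 2×512488 + 16283
512488 = 31×16283 + 7715
16283 = 2×7715 + 853
7715 = 9×853 + 38
853 = 22×38 + 17
38 = 2×17 + 4
17 = 4×4 + 1
4 = 4×1 + 0
gcd = 1, so a unique solution mod 94722003 exists.
Back-substitute for the Bézout coefficients:
1 = 17 − 4·4
1 = −4·38 + 9·17
1 = 9·853 − 202·38
1 = −202·7715 + 1827·853
1 = 1827·16283 − 3856·7715
1 = −3856·512488 + 121363·16283
1 = 121363·1041259 − 246582·512488
1 = −246582·23420186 + 5546167·1041259
1 = 5546167·94722003 − 22431250·23420186
So 23420186·(-22431250) ≡ 1 (mod 94722003), giving 23420186⁻¹ ≡ 72290753.
x ≡ 23420186⁻¹·87804519 ≡ 72290753·87804519 ≡ 5702583 (mod 94722003).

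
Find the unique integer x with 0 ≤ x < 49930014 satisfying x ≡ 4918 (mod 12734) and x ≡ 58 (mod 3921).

Write x = 4918 + 12734·k. Then 12734·k ≡ 58 − 4918 ≡ 2982 (mod 3921).
Need 12734⁻¹ mod 3921. Extended Euclid on (3921, 971):
3921 = 4·971 + 37
971 = 26·37 + 9
37 = 4·9 + 1
9 = 9·1 + 0
Back-substitute:
1 = 37 − 4·9
1 = −4·971 + 105·37
1 = 105·3921 − 424·971
12734⁻¹ ≡ 3497 (mod 3921), so k ≡ 3497·2982 ≡ 2115 (mod 3921).
x = 4918 + 12734·2115 = 26937328.

26937328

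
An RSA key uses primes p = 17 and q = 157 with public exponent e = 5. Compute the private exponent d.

1997

φ(n) = (p−1)(q−1) = 16·156 = 2496.
Need d with 5·d ≡ 1 (mod 2496). Apply the extended Euclidean algorithm:
2496 = 499·5 + 1
5 = 5·1 + 0
Back-substitute:
1 = 2496 − 499·5
So 5·(-499) ≡ 1 (mod 2496), hence d ≡ -499 ≡ 1997 (mod 2496).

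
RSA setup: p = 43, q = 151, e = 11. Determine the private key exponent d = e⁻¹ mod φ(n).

2291

φ(n) = (p−1)(q−1) = 42·150 = 6300.
Need d with 11·d ≡ 1 (mod 6300). Apply the extended Euclidean algorithm:
6300 = 572*11 + 8
11 = 1*8 + 3
8 = 2*3 + 2
3 = 1*2 + 1
2 = 2*1 + 0
Back-substitute:
1 = 3 − 2
1 = −8 + 3·3
1 = 3·11 − 4·8
1 = −4·6300 + 2291·11
So 11·2291 ≡ 1 (mod 6300), hence d = 2291.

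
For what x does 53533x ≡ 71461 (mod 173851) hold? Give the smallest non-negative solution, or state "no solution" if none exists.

First find gcd(53533, 173851):
173851 = 3*53533 + 13252
53533 = 4*13252 + 525
13252 = 25*525 + 127
525 = 4*127 + 17
127 = 7*17 + 8
17 = 2*8 + 1
8 = 8*1 + 0
gcd = 1, so a unique solution mod 173851 exists.
Back-substitute for the Bézout coefficients:
1 = 17 − 2·8
1 = −2·127 + 15·17
1 = 15·525 − 62·127
1 = −62·13252 + 1565·525
1 = 1565·53533 − 6322·13252
1 = −6322·173851 + 20531·53533
So 53533·(20531) ≡ 1 (mod 173851), giving 53533⁻¹ ≡ 20531.
x ≡ 53533⁻¹·71461 ≡ 20531·71461 ≡ 37202 (mod 173851).

37202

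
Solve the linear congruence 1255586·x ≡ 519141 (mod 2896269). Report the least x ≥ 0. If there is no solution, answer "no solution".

First find gcd(1255586, 2896269):
2896269 = 2×1255586 + 385097
1255586 = 3×385097 + 100295
385097 = 3×100295 + 84212
100295 = 1×84212 + 16083
84212 = 5×16083 + 3797
16083 = 4×3797 + 895
3797 = 4×895 + 217
895 = 4×217 + 27
217 = 8×27 + 1
27 = 27×1 + 0
gcd = 1, so a unique solution mod 2896269 exists.
Back-substitute for the Bézout coefficients:
1 = 217 − 8·27
1 = −8·895 + 33·217
1 = 33·3797 − 140·895
1 = −140·16083 + 593·3797
1 = 593·84212 − 3105·16083
1 = −3105·100295 + 3698·84212
1 = 3698·385097 − 14199·100295
1 = −14199·1255586 + 46295·385097
1 = 46295·2896269 − 106789·1255586
So 1255586·(-106789) ≡ 1 (mod 2896269), giving 1255586⁻¹ ≡ 2789480.
x ≡ 1255586⁻¹·519141 ≡ 2789480·519141 ≡ 1832949 (mod 2896269).

1832949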